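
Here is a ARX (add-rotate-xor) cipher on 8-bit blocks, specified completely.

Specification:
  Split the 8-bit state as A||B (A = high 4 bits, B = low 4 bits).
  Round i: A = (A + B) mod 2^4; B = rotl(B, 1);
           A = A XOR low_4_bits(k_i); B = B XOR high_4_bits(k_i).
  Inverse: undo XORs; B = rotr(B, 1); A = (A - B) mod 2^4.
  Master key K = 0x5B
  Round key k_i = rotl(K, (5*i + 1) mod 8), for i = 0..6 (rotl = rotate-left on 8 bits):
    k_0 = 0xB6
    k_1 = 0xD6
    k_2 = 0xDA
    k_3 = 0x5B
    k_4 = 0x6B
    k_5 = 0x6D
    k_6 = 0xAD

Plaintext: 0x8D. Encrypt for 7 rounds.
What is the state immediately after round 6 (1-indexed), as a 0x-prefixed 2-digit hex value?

0x7C

s_0 = plaintext = 0x8D
s_1 = Round(s_0, k_0) = 0x30
s_2 = Round(s_1, k_1) = 0x5D
s_3 = Round(s_2, k_2) = 0x86
s_4 = Round(s_3, k_3) = 0x59
s_5 = Round(s_4, k_4) = 0x55
s_6 = Round(s_5, k_5) = 0x7C
s_7 = Round(s_6, k_6) = 0xE3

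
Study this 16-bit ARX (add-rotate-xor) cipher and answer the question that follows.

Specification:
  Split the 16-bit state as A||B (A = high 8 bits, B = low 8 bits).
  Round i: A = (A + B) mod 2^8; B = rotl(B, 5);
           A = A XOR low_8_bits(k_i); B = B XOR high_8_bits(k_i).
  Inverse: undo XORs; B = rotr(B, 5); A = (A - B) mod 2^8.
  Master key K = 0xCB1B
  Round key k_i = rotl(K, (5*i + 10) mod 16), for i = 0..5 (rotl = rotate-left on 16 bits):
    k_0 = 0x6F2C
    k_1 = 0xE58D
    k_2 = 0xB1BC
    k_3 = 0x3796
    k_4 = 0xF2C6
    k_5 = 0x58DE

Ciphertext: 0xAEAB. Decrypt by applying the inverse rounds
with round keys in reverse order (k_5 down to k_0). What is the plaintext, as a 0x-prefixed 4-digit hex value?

0x3CA4

s_0 = ciphertext = 0xAEAB
s_1 = InvRound(s_0, k_5) = 0xD19F
s_2 = InvRound(s_1, k_4) = 0xAC6B
s_3 = InvRound(s_2, k_3) = 0x58E2
s_4 = InvRound(s_3, k_2) = 0x4A9A
s_5 = InvRound(s_4, k_1) = 0xCCFB
s_6 = InvRound(s_5, k_0) = 0x3CA4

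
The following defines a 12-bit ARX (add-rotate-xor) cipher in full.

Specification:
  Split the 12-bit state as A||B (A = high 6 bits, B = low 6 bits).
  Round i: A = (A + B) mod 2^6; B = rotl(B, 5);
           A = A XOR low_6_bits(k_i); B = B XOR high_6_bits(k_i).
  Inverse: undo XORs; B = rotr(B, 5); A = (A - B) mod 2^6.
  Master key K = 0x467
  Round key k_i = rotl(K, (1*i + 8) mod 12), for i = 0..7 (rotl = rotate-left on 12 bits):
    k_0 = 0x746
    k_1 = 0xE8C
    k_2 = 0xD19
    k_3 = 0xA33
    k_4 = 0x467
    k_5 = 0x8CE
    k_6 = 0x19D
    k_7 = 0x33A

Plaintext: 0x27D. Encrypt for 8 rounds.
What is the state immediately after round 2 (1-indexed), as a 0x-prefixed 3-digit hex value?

s_0 = plaintext = 0x27D
s_1 = Round(s_0, k_0) = 0x023
s_2 = Round(s_1, k_1) = 0xBCB
s_3 = Round(s_2, k_2) = 0x8D1
s_4 = Round(s_3, k_3) = 0x1C0
s_5 = Round(s_4, k_4) = 0x811
s_6 = Round(s_5, k_5) = 0xFCB
s_7 = Round(s_6, k_6) = 0x5E3
s_8 = Round(s_7, k_7) = 0x03D

0xBCB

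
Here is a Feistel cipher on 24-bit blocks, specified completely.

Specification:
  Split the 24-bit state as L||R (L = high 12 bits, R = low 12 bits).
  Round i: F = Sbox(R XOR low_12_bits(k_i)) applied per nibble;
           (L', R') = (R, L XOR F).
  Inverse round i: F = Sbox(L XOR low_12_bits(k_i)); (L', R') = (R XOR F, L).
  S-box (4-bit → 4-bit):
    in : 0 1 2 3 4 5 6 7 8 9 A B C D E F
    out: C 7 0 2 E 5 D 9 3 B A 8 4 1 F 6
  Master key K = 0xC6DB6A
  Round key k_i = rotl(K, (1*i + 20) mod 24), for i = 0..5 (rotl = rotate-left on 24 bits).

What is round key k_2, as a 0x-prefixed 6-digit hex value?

K = 0xC6DB6A
k_0 = rotl(K, (1*0+20) mod 24) = rotl(K, 20) = 0xAC6DB6
k_1 = rotl(K, (1*1+20) mod 24) = rotl(K, 21) = 0x58DB6D
k_2 = rotl(K, (1*2+20) mod 24) = rotl(K, 22) = 0xB1B6DA

0xB1B6DA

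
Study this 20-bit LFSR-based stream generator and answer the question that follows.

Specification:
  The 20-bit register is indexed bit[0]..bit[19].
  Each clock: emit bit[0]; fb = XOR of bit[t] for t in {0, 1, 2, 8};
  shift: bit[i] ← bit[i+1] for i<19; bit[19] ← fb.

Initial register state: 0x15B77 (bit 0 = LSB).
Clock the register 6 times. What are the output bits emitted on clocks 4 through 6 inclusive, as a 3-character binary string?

reg_0 = 0x15B77
clock 1: out=1, reg = 0x0ADBB
clock 2: out=1, reg = 0x856DD
clock 3: out=1, reg = 0x42B6E
clock 4: out=0, reg = 0xA15B7
clock 5: out=1, reg = 0x50ADB
clock 6: out=1, reg = 0x2856D

011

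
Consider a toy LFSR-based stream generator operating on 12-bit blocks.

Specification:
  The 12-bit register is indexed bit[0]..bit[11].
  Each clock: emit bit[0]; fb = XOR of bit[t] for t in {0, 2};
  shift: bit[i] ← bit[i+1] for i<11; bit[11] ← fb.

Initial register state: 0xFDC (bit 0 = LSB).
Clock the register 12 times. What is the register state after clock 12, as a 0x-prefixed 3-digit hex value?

0x02B

reg_0 = 0xFDC
clock 1: out=0, reg = 0xFEE
clock 2: out=0, reg = 0xFF7
clock 3: out=1, reg = 0x7FB
clock 4: out=1, reg = 0xBFD
clock 5: out=1, reg = 0x5FE
clock 6: out=0, reg = 0xAFF
clock 7: out=1, reg = 0x57F
clock 8: out=1, reg = 0x2BF
clock 9: out=1, reg = 0x15F
clock 10: out=1, reg = 0x0AF
clock 11: out=1, reg = 0x057
clock 12: out=1, reg = 0x02B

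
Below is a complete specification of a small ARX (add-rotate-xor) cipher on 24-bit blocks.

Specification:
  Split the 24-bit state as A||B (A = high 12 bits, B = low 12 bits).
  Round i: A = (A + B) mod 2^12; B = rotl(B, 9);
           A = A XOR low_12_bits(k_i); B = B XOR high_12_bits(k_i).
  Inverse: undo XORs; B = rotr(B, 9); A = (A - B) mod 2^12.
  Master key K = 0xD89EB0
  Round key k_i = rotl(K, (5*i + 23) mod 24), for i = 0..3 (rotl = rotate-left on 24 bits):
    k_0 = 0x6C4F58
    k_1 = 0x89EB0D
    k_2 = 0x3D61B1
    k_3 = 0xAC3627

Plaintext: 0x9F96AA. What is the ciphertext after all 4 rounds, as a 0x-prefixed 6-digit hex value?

s_0 = plaintext = 0x9F96AA
s_1 = Round(s_0, k_0) = 0xFFB211
s_2 = Round(s_1, k_1) = 0x901ADC
s_3 = Round(s_2, k_2) = 0x26CA8D
s_4 = Round(s_3, k_3) = 0xADE192

0xADE192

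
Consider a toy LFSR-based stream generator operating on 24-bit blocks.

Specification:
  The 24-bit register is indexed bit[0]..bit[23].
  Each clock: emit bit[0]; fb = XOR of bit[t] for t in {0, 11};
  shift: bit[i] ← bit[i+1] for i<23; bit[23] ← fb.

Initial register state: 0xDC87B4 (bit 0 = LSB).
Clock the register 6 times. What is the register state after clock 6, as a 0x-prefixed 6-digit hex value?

reg_0 = 0xDC87B4
clock 1: out=0, reg = 0x6E43DA
clock 2: out=0, reg = 0x3721ED
clock 3: out=1, reg = 0x9B90F6
clock 4: out=0, reg = 0x4DC87B
clock 5: out=1, reg = 0x26E43D
clock 6: out=1, reg = 0x93721E

0x93721E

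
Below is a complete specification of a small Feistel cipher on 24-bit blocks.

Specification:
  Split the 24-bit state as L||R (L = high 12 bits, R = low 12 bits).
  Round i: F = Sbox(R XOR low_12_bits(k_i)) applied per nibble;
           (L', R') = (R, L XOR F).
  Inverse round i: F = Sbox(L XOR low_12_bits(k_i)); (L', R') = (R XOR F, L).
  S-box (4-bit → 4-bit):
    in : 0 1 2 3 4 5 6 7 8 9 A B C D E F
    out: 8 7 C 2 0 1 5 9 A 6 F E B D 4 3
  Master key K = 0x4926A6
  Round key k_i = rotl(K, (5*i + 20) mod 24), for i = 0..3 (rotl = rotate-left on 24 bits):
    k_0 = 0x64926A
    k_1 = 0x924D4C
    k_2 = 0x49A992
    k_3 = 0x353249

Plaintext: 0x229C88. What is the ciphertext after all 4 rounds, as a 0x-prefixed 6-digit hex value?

0x8BED77

s_0 = plaintext = 0x229C88
s_1 = Round(s_0, k_0) = 0xC88665
s_2 = Round(s_1, k_1) = 0x66524E
s_3 = Round(s_2, k_2) = 0x24E8BE
s_4 = Round(s_3, k_3) = 0x8BED77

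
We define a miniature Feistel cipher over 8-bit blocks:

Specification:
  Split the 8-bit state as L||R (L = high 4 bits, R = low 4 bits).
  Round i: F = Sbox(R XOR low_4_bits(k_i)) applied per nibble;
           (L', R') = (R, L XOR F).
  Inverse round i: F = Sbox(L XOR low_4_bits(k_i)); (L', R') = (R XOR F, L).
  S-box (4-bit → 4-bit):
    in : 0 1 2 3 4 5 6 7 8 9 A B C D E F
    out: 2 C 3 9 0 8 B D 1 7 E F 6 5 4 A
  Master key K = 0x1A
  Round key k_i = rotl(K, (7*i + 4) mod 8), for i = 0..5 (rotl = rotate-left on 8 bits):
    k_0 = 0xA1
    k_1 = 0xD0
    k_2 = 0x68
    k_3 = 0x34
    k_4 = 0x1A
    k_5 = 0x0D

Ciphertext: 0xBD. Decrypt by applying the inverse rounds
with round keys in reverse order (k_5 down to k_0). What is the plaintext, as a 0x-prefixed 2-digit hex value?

0xEF

s_0 = ciphertext = 0xBD
s_1 = InvRound(s_0, k_5) = 0x6B
s_2 = InvRound(s_1, k_4) = 0xD6
s_3 = InvRound(s_2, k_3) = 0x1D
s_4 = InvRound(s_3, k_2) = 0xA1
s_5 = InvRound(s_4, k_1) = 0xFA
s_6 = InvRound(s_5, k_0) = 0xEF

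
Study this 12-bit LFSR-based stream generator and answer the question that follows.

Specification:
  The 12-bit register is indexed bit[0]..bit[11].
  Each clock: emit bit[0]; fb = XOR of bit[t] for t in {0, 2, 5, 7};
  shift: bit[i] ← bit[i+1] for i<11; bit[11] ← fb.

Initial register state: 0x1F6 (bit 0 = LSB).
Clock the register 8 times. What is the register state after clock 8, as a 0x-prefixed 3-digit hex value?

reg_0 = 0x1F6
clock 1: out=0, reg = 0x8FB
clock 2: out=1, reg = 0xC7D
clock 3: out=1, reg = 0xE3E
clock 4: out=0, reg = 0x71F
clock 5: out=1, reg = 0x38F
clock 6: out=1, reg = 0x9C7
clock 7: out=1, reg = 0xCE3
clock 8: out=1, reg = 0xE71

0xE71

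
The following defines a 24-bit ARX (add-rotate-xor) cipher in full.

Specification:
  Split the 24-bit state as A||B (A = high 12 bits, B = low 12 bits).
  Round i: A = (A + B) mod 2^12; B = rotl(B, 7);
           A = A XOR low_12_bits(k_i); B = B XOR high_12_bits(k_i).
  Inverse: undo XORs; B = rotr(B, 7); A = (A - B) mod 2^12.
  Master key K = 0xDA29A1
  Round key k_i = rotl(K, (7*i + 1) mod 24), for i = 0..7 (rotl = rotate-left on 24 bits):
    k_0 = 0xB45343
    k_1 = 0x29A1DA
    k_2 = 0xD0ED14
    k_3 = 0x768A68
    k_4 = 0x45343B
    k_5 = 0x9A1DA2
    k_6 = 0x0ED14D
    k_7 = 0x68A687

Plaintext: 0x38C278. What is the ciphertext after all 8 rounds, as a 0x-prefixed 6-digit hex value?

0x9E3827

s_0 = plaintext = 0x38C278
s_1 = Round(s_0, k_0) = 0x547756
s_2 = Round(s_1, k_1) = 0xD479A0
s_3 = Round(s_2, k_2) = 0xBF3D43
s_4 = Round(s_3, k_3) = 0x35E682
s_5 = Round(s_4, k_4) = 0xDDB567
s_6 = Round(s_5, k_5) = 0xEE0A0A
s_7 = Round(s_6, k_6) = 0x9A75BD
s_8 = Round(s_7, k_7) = 0x9E3827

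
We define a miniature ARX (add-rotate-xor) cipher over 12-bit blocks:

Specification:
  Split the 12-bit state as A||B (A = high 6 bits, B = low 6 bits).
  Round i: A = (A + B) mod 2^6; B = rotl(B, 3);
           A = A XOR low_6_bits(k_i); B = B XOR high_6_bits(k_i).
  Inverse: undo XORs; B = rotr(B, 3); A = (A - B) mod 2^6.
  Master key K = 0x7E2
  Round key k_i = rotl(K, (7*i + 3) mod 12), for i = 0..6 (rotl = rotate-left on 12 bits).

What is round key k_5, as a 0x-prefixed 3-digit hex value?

K = 0x7E2
k_0 = rotl(K, (7*0+3) mod 12) = rotl(K, 3) = 0xF13
k_1 = rotl(K, (7*1+3) mod 12) = rotl(K, 10) = 0x9F8
k_2 = rotl(K, (7*2+3) mod 12) = rotl(K, 5) = 0xC4F
k_3 = rotl(K, (7*3+3) mod 12) = rotl(K, 0) = 0x7E2
k_4 = rotl(K, (7*4+3) mod 12) = rotl(K, 7) = 0x13F
k_5 = rotl(K, (7*5+3) mod 12) = rotl(K, 2) = 0xF89

0xF89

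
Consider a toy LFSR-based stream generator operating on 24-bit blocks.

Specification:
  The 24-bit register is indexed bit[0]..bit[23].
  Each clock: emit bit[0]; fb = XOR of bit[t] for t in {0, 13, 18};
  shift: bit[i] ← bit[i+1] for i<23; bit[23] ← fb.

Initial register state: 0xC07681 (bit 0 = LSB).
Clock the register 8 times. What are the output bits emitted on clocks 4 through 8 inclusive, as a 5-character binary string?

reg_0 = 0xC07681
clock 1: out=1, reg = 0x603B40
clock 2: out=0, reg = 0xB01DA0
clock 3: out=0, reg = 0x580ED0
clock 4: out=0, reg = 0x2C0768
clock 5: out=0, reg = 0x9603B4
clock 6: out=0, reg = 0xCB01DA
clock 7: out=0, reg = 0x6580ED
clock 8: out=1, reg = 0x32C076

00001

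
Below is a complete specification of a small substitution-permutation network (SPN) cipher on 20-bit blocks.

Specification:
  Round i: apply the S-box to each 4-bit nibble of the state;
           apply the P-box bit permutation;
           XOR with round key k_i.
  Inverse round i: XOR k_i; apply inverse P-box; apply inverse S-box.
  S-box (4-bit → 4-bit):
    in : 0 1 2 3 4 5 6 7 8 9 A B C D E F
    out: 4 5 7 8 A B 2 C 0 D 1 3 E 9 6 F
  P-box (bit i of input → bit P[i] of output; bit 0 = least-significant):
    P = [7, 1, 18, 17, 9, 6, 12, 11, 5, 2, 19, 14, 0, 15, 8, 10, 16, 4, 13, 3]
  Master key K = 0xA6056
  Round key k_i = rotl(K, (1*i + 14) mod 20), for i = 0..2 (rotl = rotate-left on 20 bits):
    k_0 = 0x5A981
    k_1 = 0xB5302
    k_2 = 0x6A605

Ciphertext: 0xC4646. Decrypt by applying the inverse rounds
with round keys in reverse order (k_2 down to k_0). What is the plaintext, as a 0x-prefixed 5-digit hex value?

s_0 = ciphertext = 0xC4646
s_1 = InvRound(s_0, k_2) = 0x0B764
s_2 = InvRound(s_1, k_1) = 0x14F64
s_3 = InvRound(s_2, k_0) = 0x055B1

0x055B1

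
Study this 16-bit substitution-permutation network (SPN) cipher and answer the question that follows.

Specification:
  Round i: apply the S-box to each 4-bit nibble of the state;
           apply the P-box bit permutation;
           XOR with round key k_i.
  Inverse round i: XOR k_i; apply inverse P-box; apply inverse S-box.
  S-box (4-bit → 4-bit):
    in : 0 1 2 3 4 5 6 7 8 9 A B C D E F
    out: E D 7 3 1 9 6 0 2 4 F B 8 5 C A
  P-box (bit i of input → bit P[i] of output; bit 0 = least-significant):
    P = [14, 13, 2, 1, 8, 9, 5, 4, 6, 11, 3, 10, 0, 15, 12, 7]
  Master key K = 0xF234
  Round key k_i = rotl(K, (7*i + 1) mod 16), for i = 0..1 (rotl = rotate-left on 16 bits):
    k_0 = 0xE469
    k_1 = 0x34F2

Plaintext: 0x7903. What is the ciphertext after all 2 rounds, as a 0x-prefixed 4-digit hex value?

0xFDEC

s_0 = plaintext = 0x7903
s_1 = Round(s_0, k_0) = 0x8651
s_2 = Round(s_1, k_1) = 0xFDEC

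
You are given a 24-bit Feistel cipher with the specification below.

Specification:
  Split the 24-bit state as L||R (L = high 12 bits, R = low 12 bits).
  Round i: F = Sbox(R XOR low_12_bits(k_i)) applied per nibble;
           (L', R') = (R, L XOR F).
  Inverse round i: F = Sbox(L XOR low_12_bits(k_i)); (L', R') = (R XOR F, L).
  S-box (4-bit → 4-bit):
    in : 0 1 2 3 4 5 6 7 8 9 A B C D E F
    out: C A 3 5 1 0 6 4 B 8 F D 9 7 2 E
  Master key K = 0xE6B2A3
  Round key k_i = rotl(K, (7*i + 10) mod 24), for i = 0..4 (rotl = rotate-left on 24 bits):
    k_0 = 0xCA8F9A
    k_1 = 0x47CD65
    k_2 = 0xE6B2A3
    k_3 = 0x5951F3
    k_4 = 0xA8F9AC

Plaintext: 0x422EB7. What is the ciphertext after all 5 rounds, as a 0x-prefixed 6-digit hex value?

s_0 = plaintext = 0x422EB7
s_1 = Round(s_0, k_0) = 0xEB7E15
s_2 = Round(s_1, k_1) = 0xE15BFB
s_3 = Round(s_2, k_2) = 0xBFB61E
s_4 = Round(s_3, k_3) = 0x61EFDC
s_5 = Round(s_4, k_4) = 0xFDC052

0xFDC052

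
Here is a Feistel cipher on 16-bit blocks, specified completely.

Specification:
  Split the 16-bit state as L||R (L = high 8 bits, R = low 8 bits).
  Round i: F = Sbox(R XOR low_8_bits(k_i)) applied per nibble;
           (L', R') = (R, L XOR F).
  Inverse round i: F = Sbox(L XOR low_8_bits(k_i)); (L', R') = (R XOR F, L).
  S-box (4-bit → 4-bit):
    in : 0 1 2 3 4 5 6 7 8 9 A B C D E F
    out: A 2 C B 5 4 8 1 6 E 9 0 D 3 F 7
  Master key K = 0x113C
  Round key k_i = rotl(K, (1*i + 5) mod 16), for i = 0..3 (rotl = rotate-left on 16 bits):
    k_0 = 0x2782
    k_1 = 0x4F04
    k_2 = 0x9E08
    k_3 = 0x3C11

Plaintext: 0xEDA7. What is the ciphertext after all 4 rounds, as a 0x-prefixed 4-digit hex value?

s_0 = plaintext = 0xEDA7
s_1 = Round(s_0, k_0) = 0xA729
s_2 = Round(s_1, k_1) = 0x2964
s_3 = Round(s_2, k_2) = 0x64A4
s_4 = Round(s_3, k_3) = 0xA460

0xA460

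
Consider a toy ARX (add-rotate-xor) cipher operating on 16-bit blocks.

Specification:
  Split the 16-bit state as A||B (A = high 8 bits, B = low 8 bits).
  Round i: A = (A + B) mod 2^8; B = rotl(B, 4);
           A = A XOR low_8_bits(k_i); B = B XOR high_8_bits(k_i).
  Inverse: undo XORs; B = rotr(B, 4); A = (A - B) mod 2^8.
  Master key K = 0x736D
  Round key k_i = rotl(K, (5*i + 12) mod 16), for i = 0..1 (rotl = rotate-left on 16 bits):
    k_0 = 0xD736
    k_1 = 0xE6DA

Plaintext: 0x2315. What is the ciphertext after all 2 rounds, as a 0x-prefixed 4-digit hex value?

0x4E8E

s_0 = plaintext = 0x2315
s_1 = Round(s_0, k_0) = 0x0E86
s_2 = Round(s_1, k_1) = 0x4E8E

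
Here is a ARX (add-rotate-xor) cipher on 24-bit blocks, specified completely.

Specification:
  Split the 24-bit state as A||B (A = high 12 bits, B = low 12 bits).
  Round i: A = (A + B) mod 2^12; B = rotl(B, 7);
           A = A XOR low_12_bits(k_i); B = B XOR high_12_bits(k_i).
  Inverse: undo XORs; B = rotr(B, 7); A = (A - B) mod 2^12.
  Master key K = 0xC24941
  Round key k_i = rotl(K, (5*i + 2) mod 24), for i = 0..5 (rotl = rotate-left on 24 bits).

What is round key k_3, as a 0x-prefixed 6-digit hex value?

K = 0xC24941
k_0 = rotl(K, (5*0+2) mod 24) = rotl(K, 2) = 0x092507
k_1 = rotl(K, (5*1+2) mod 24) = rotl(K, 7) = 0x24A0E1
k_2 = rotl(K, (5*2+2) mod 24) = rotl(K, 12) = 0x941C24
k_3 = rotl(K, (5*3+2) mod 24) = rotl(K, 17) = 0x838492

0x838492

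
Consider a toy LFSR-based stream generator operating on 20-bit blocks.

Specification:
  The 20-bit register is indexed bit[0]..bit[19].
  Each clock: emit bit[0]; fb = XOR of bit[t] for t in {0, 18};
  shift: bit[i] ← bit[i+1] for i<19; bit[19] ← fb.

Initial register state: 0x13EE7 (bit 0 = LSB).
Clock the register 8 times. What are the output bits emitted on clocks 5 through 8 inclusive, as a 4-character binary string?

0111

reg_0 = 0x13EE7
clock 1: out=1, reg = 0x89F73
clock 2: out=1, reg = 0xC4FB9
clock 3: out=1, reg = 0x627DC
clock 4: out=0, reg = 0xB13EE
clock 5: out=0, reg = 0x589F7
clock 6: out=1, reg = 0x2C4FB
clock 7: out=1, reg = 0x9627D
clock 8: out=1, reg = 0xCB13E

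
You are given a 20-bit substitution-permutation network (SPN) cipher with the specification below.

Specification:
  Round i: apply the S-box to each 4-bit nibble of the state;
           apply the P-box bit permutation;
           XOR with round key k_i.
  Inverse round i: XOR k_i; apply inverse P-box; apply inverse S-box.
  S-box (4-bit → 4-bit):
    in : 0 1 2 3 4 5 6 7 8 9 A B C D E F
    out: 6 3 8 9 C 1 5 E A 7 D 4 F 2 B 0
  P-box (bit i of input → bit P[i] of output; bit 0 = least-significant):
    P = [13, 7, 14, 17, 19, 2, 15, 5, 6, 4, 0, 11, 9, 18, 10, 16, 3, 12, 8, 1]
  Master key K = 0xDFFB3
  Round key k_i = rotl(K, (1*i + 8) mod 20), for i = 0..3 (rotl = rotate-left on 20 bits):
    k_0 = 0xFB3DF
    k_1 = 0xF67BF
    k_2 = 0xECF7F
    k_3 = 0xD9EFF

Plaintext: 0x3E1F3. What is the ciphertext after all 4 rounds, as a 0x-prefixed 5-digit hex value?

s_0 = plaintext = 0x3E1F3
s_1 = Round(s_0, k_0) = 0x89185
s_2 = Round(s_1, k_1) = 0xB51C9
s_3 = Round(s_2, k_2) = 0x62C8B
s_4 = Round(s_3, k_3) = 0xCD782

0xCD782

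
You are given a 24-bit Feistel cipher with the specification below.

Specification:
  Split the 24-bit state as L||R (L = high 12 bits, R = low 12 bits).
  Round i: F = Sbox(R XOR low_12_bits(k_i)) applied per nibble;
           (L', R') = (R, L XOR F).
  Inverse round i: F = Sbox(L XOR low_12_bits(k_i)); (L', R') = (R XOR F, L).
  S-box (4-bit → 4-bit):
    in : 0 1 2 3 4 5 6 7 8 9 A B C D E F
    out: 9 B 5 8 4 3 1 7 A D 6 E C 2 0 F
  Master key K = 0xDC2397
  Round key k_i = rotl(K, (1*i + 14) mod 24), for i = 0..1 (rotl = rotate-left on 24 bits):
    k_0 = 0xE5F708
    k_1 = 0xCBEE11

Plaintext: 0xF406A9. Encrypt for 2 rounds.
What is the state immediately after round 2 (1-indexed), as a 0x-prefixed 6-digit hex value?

0x42B02F

s_0 = plaintext = 0xF406A9
s_1 = Round(s_0, k_0) = 0x6A942B
s_2 = Round(s_1, k_1) = 0x42B02F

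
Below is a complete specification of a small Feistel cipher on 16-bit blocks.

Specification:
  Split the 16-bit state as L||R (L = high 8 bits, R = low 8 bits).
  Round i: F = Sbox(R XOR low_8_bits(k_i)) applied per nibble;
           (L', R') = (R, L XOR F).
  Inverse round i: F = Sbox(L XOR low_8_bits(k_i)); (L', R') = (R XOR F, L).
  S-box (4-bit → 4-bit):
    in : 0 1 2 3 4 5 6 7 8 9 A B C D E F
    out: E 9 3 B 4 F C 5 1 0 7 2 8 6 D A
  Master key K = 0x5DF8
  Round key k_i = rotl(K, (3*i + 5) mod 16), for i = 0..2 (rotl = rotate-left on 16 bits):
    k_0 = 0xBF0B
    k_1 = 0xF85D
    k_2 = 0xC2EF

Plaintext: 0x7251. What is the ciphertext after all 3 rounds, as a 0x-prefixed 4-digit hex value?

0x30EF

s_0 = plaintext = 0x7251
s_1 = Round(s_0, k_0) = 0x5185
s_2 = Round(s_1, k_1) = 0x8530
s_3 = Round(s_2, k_2) = 0x30EF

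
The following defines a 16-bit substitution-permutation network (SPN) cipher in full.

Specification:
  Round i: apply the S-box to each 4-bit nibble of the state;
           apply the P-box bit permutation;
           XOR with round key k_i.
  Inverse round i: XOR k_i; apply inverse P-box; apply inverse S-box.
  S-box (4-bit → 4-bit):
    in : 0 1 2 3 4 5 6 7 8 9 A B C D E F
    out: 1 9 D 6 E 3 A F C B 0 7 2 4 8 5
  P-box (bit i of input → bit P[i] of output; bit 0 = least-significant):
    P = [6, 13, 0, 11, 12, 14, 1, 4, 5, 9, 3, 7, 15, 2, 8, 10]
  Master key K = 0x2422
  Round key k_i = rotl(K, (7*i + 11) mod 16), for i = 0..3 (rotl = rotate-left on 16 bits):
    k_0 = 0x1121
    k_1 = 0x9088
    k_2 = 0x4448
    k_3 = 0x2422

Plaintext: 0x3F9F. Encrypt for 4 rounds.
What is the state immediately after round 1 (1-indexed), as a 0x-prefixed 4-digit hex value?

0x405C

s_0 = plaintext = 0x3F9F
s_1 = Round(s_0, k_0) = 0x405C
s_2 = Round(s_1, k_1) = 0xE5AC
s_3 = Round(s_2, k_2) = 0x6268
s_4 = Round(s_3, k_3) = 0x689F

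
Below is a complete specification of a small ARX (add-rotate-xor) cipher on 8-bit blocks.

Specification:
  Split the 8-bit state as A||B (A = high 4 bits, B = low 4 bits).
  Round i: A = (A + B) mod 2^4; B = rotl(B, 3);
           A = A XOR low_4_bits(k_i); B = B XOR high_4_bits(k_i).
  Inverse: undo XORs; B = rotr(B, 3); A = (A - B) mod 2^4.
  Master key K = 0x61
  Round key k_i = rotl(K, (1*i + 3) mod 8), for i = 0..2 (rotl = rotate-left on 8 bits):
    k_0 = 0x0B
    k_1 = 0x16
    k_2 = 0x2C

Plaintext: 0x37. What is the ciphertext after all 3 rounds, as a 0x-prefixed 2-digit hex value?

0xA4

s_0 = plaintext = 0x37
s_1 = Round(s_0, k_0) = 0x1B
s_2 = Round(s_1, k_1) = 0xAC
s_3 = Round(s_2, k_2) = 0xA4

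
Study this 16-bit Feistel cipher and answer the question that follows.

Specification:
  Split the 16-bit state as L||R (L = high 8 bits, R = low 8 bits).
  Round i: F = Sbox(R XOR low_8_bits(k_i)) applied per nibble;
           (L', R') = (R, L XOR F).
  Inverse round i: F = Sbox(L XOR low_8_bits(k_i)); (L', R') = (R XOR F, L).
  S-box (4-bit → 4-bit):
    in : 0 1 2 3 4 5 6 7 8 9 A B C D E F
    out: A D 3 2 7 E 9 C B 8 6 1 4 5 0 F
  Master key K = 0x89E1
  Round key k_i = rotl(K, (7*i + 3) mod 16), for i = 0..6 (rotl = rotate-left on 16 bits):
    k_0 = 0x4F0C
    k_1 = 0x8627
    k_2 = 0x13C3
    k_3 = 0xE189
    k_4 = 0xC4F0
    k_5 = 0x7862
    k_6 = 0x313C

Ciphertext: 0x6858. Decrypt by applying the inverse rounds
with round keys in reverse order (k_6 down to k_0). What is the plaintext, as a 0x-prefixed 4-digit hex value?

s_0 = ciphertext = 0x6858
s_1 = InvRound(s_0, k_6) = 0xBF68
s_2 = InvRound(s_1, k_5) = 0x3DBF
s_3 = InvRound(s_2, k_4) = 0xFA3D
s_4 = InvRound(s_3, k_3) = 0xFFFA
s_5 = InvRound(s_4, k_2) = 0xDEFF
s_6 = InvRound(s_5, k_1) = 0x07DE
s_7 = InvRound(s_6, k_0) = 0x7F07

0x7F07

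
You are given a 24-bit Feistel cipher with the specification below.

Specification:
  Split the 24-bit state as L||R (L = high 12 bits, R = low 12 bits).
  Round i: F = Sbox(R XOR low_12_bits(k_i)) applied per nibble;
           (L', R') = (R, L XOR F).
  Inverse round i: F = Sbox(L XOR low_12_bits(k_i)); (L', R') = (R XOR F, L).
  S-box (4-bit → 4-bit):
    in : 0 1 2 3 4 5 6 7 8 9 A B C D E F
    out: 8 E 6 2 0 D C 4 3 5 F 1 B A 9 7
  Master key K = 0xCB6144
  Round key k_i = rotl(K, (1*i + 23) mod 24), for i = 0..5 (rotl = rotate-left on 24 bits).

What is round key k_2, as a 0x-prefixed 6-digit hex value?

0x96C289

K = 0xCB6144
k_0 = rotl(K, (1*0+23) mod 24) = rotl(K, 23) = 0x65B0A2
k_1 = rotl(K, (1*1+23) mod 24) = rotl(K, 0) = 0xCB6144
k_2 = rotl(K, (1*2+23) mod 24) = rotl(K, 1) = 0x96C289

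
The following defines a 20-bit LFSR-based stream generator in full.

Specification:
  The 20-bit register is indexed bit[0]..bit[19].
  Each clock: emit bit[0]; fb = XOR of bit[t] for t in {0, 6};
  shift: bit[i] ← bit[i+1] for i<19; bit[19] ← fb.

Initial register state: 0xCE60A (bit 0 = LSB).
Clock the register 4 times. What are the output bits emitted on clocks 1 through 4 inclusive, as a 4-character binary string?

0101

reg_0 = 0xCE60A
clock 1: out=0, reg = 0x67305
clock 2: out=1, reg = 0xB3982
clock 3: out=0, reg = 0x59CC1
clock 4: out=1, reg = 0x2CE60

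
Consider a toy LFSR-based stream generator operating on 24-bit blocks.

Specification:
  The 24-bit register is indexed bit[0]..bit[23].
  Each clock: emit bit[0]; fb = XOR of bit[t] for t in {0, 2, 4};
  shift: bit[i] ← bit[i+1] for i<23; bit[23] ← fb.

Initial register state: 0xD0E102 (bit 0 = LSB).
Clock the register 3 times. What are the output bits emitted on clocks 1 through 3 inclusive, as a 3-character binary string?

reg_0 = 0xD0E102
clock 1: out=0, reg = 0x687081
clock 2: out=1, reg = 0xB43840
clock 3: out=0, reg = 0x5A1C20

010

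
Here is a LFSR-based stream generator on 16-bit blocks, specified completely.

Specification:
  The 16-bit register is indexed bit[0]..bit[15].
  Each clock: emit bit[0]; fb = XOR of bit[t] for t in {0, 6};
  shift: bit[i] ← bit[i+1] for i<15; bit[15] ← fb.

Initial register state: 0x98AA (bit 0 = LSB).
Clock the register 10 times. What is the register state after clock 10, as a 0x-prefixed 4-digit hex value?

reg_0 = 0x98AA
clock 1: out=0, reg = 0x4C55
clock 2: out=1, reg = 0x262A
clock 3: out=0, reg = 0x1315
clock 4: out=1, reg = 0x898A
clock 5: out=0, reg = 0x44C5
clock 6: out=1, reg = 0x2262
clock 7: out=0, reg = 0x9131
clock 8: out=1, reg = 0xC898
clock 9: out=0, reg = 0x644C
clock 10: out=0, reg = 0xB226

0xB226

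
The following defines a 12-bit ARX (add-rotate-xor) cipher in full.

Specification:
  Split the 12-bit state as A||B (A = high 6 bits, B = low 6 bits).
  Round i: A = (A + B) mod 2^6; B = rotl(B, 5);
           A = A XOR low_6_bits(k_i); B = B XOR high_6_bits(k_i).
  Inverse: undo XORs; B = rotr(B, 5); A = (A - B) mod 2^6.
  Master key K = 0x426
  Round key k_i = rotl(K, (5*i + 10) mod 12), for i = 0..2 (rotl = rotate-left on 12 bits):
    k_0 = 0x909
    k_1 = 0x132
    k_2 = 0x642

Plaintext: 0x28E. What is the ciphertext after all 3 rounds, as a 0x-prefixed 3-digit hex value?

s_0 = plaintext = 0x28E
s_1 = Round(s_0, k_0) = 0x463
s_2 = Round(s_1, k_1) = 0x1B5
s_3 = Round(s_2, k_2) = 0xE63

0xE63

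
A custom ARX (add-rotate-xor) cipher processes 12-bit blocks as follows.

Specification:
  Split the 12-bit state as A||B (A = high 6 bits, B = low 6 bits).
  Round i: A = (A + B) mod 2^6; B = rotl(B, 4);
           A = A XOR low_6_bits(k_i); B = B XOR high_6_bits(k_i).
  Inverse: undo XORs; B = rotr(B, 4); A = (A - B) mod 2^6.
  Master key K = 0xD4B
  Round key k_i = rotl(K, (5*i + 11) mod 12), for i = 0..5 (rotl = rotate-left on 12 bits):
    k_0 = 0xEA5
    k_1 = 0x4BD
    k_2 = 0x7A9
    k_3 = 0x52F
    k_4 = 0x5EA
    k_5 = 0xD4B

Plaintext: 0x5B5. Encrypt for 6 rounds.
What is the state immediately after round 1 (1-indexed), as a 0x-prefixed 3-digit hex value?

0xBA7

s_0 = plaintext = 0x5B5
s_1 = Round(s_0, k_0) = 0xBA7
s_2 = Round(s_1, k_1) = 0xA2B
s_3 = Round(s_2, k_2) = 0xEA4
s_4 = Round(s_3, k_3) = 0xC5D
s_5 = Round(s_4, k_4) = 0x900
s_6 = Round(s_5, k_5) = 0xBF5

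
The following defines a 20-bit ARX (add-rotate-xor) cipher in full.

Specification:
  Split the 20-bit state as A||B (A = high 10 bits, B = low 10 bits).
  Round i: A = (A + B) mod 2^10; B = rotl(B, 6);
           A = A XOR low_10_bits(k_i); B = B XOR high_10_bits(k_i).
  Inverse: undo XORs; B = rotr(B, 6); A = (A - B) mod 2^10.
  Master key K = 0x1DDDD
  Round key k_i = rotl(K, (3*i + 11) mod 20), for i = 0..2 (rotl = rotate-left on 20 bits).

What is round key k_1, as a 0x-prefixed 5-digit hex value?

0x74777

K = 0x1DDDD
k_0 = rotl(K, (3*0+11) mod 20) = rotl(K, 11) = 0xEE8EE
k_1 = rotl(K, (3*1+11) mod 20) = rotl(K, 14) = 0x74777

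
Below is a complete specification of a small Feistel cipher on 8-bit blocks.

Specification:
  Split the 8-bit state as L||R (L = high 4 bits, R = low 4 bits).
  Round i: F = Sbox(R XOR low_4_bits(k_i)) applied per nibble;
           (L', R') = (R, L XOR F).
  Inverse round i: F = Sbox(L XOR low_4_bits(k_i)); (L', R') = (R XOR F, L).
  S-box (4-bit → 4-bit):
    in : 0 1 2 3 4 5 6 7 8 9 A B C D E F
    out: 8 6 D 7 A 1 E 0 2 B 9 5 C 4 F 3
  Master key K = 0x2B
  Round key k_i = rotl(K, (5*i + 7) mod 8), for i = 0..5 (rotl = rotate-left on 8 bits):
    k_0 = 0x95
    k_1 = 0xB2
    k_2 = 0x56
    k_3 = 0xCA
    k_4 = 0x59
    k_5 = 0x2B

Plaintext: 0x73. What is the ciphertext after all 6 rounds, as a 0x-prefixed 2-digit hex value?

s_0 = plaintext = 0x73
s_1 = Round(s_0, k_0) = 0x39
s_2 = Round(s_1, k_1) = 0x96
s_3 = Round(s_2, k_2) = 0x61
s_4 = Round(s_3, k_3) = 0x13
s_5 = Round(s_4, k_4) = 0x38
s_6 = Round(s_5, k_5) = 0x84

0x84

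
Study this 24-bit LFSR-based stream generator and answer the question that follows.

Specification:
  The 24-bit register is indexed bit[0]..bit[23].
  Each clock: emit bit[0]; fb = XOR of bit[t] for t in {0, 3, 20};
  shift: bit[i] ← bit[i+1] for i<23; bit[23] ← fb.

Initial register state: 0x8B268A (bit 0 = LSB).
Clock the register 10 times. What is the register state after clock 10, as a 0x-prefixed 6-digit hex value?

reg_0 = 0x8B268A
clock 1: out=0, reg = 0xC59345
clock 2: out=1, reg = 0xE2C9A2
clock 3: out=0, reg = 0x7164D1
clock 4: out=1, reg = 0x38B268
clock 5: out=0, reg = 0x1C5934
clock 6: out=0, reg = 0x8E2C9A
clock 7: out=0, reg = 0xC7164D
clock 8: out=1, reg = 0x638B26
clock 9: out=0, reg = 0x31C593
clock 10: out=1, reg = 0x18E2C9

0x18E2C9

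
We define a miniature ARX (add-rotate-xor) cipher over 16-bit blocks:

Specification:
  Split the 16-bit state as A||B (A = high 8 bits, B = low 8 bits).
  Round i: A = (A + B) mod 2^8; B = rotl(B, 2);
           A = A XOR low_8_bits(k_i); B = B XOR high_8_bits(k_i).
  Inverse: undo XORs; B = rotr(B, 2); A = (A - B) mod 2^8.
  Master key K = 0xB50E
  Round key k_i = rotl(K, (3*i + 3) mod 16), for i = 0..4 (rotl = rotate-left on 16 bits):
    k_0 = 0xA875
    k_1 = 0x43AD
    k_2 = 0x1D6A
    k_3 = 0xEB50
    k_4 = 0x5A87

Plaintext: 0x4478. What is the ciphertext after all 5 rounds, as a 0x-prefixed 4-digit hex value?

0xFBBD

s_0 = plaintext = 0x4478
s_1 = Round(s_0, k_0) = 0xC949
s_2 = Round(s_1, k_1) = 0xBF66
s_3 = Round(s_2, k_2) = 0x4F84
s_4 = Round(s_3, k_3) = 0x83F9
s_5 = Round(s_4, k_4) = 0xFBBD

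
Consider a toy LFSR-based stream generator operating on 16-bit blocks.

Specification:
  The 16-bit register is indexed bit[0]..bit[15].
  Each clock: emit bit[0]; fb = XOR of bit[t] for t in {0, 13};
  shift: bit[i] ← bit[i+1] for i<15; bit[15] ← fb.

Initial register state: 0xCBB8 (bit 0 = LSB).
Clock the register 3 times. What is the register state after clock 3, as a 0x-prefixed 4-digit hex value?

reg_0 = 0xCBB8
clock 1: out=0, reg = 0x65DC
clock 2: out=0, reg = 0xB2EE
clock 3: out=0, reg = 0xD977

0xD977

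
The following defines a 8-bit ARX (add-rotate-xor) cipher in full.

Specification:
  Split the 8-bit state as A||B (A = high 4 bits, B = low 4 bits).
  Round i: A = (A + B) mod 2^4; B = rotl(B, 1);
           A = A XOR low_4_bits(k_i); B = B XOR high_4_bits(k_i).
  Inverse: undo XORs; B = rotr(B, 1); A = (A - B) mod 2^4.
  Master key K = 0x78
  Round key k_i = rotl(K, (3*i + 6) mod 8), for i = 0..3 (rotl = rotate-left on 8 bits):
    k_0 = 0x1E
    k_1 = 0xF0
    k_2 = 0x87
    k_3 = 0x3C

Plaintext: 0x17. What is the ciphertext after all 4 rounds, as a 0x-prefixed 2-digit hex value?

0x62

s_0 = plaintext = 0x17
s_1 = Round(s_0, k_0) = 0x6F
s_2 = Round(s_1, k_1) = 0x50
s_3 = Round(s_2, k_2) = 0x28
s_4 = Round(s_3, k_3) = 0x62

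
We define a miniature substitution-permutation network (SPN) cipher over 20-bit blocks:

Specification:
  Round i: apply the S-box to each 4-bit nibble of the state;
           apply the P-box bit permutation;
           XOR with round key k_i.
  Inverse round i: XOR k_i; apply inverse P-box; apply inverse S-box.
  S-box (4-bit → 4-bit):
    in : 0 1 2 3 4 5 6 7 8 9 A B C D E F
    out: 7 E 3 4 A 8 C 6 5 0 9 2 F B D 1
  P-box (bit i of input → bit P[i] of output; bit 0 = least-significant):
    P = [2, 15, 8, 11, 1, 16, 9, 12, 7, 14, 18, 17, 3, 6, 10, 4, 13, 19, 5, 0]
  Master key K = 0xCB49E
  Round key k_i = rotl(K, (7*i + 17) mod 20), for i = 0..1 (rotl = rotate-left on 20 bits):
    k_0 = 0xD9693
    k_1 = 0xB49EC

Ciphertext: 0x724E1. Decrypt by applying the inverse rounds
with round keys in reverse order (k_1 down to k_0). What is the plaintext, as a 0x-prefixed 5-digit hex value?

s_0 = ciphertext = 0x724E1
s_1 = InvRound(s_0, k_1) = 0xD879E
s_2 = InvRound(s_1, k_0) = 0x5F958

0x5F958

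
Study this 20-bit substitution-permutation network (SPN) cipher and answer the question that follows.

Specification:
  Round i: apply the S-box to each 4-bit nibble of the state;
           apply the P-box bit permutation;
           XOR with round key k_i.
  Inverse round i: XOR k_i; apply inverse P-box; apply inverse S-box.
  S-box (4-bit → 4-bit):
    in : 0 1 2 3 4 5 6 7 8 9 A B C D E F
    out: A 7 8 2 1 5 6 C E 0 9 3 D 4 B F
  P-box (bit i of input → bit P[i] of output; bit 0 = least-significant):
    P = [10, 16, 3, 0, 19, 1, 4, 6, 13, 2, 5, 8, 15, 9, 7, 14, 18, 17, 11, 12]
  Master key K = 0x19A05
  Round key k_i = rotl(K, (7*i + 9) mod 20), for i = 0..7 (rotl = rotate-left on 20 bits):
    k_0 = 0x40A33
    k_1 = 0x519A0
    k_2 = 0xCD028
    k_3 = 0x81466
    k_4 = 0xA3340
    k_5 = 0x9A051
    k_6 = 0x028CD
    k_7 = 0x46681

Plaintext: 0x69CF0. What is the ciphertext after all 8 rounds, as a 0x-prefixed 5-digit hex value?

0xEA8CA

s_0 = plaintext = 0x69CF0
s_1 = Round(s_0, k_0) = 0xF2340
s_2 = Round(s_1, k_1) = 0xA41A5
s_3 = Round(s_2, k_2) = 0x06444
s_4 = Round(s_3, k_3) = 0x222E6
s_5 = Round(s_4, k_4) = 0x3620A
s_6 = Round(s_5, k_5) = 0xBA792
s_7 = Round(s_6, k_6) = 0x6E9EC
s_8 = Round(s_7, k_7) = 0xEA8CA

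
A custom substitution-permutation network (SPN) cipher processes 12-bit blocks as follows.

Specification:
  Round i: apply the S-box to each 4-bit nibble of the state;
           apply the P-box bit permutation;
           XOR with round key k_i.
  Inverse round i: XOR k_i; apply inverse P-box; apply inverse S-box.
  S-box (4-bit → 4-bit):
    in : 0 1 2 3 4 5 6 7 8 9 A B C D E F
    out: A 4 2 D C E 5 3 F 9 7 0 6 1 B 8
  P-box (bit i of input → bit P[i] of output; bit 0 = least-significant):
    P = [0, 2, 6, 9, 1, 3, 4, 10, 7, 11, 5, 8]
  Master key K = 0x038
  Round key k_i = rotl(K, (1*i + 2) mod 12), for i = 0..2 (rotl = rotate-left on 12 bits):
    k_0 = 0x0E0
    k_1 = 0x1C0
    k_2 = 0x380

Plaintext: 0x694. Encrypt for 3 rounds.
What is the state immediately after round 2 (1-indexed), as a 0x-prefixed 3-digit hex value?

s_0 = plaintext = 0x694
s_1 = Round(s_0, k_0) = 0x602
s_2 = Round(s_1, k_1) = 0x56C
s_3 = Round(s_2, k_2) = 0xAF6

0x56C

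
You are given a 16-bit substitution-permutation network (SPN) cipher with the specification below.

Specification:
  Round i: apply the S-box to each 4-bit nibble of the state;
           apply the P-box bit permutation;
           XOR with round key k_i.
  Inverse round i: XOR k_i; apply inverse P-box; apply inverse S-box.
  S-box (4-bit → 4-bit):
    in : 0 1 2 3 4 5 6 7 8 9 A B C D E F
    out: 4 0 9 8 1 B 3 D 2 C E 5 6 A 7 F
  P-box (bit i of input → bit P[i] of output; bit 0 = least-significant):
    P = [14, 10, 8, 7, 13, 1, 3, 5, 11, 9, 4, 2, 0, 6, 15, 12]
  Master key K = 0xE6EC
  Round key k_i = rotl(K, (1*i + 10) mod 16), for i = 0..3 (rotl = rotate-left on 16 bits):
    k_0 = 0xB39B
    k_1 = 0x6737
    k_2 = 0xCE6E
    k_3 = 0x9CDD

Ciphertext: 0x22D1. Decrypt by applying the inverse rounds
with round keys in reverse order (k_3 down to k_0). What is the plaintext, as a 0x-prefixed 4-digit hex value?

s_0 = ciphertext = 0x22D1
s_1 = InvRound(s_0, k_3) = 0x95B8
s_2 = InvRound(s_1, k_2) = 0xDF87
s_3 = InvRound(s_2, k_1) = 0x9B23
s_4 = InvRound(s_3, k_0) = 0x1B73

0x1B73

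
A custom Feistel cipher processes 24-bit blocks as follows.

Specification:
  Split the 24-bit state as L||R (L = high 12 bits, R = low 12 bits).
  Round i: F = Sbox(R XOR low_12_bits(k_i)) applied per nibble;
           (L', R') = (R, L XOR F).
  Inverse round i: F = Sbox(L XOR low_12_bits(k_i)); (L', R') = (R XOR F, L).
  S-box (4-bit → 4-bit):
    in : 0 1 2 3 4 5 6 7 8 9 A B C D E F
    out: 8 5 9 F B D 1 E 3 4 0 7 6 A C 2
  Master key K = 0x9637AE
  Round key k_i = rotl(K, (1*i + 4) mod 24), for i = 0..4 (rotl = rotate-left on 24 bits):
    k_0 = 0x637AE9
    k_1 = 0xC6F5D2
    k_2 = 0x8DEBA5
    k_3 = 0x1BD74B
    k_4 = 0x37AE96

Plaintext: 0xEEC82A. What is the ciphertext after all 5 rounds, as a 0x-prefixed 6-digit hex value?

s_0 = plaintext = 0xEEC82A
s_1 = Round(s_0, k_0) = 0x82A783
s_2 = Round(s_1, k_1) = 0x7831FF
s_3 = Round(s_2, k_2) = 0x1FF753
s_4 = Round(s_3, k_3) = 0x7539AC
s_5 = Round(s_4, k_4) = 0x9AC9A3

0x9AC9A3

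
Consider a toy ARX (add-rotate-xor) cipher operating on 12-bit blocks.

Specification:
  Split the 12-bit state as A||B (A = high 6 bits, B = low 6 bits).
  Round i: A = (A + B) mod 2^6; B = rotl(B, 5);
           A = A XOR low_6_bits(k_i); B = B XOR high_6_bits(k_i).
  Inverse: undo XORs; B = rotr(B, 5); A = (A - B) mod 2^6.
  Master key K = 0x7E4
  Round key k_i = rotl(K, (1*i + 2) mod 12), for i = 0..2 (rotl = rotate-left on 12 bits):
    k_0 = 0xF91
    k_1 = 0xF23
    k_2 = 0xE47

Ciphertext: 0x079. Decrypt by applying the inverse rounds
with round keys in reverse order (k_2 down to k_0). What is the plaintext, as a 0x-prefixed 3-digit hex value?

s_0 = ciphertext = 0x079
s_1 = InvRound(s_0, k_2) = 0x180
s_2 = InvRound(s_1, k_1) = 0xB39
s_3 = InvRound(s_2, k_0) = 0xBCE

0xBCE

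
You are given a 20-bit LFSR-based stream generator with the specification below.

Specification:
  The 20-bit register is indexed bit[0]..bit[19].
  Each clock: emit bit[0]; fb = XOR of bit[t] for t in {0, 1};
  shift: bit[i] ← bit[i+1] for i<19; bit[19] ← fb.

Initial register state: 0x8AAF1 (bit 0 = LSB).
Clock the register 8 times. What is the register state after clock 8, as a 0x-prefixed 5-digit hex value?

reg_0 = 0x8AAF1
clock 1: out=1, reg = 0xC5578
clock 2: out=0, reg = 0x62ABC
clock 3: out=0, reg = 0x3155E
clock 4: out=0, reg = 0x98AAF
clock 5: out=1, reg = 0x4C557
clock 6: out=1, reg = 0x262AB
clock 7: out=1, reg = 0x13155
clock 8: out=1, reg = 0x898AA

0x898AA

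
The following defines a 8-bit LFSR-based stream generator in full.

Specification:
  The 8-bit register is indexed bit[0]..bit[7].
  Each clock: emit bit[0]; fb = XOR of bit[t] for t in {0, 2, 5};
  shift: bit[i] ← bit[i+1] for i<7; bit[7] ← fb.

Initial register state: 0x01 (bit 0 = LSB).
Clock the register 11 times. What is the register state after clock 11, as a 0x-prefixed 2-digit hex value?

0x61

reg_0 = 0x01
clock 1: out=1, reg = 0x80
clock 2: out=0, reg = 0x40
clock 3: out=0, reg = 0x20
clock 4: out=0, reg = 0x90
clock 5: out=0, reg = 0x48
clock 6: out=0, reg = 0x24
clock 7: out=0, reg = 0x12
clock 8: out=0, reg = 0x09
clock 9: out=1, reg = 0x84
clock 10: out=0, reg = 0xC2
clock 11: out=0, reg = 0x61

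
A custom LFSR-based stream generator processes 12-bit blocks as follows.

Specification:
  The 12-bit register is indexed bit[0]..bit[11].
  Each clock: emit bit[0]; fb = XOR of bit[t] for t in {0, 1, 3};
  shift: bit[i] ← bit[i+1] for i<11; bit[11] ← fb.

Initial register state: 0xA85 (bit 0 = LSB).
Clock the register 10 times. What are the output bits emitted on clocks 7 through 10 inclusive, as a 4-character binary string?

0101

reg_0 = 0xA85
clock 1: out=1, reg = 0xD42
clock 2: out=0, reg = 0xEA1
clock 3: out=1, reg = 0xF50
clock 4: out=0, reg = 0x7A8
clock 5: out=0, reg = 0xBD4
clock 6: out=0, reg = 0x5EA
clock 7: out=0, reg = 0x2F5
clock 8: out=1, reg = 0x97A
clock 9: out=0, reg = 0x4BD
clock 10: out=1, reg = 0x25E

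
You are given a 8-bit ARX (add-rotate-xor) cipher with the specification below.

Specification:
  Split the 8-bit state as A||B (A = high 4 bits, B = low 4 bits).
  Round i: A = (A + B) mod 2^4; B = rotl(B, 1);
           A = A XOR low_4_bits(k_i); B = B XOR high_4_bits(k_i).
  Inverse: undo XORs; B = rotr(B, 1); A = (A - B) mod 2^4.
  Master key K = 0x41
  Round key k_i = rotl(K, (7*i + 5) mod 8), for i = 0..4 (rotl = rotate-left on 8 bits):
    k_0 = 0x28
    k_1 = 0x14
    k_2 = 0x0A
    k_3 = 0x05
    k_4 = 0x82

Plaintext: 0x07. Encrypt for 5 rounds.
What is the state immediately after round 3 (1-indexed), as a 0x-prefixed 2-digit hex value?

s_0 = plaintext = 0x07
s_1 = Round(s_0, k_0) = 0xFC
s_2 = Round(s_1, k_1) = 0xF8
s_3 = Round(s_2, k_2) = 0xD1
s_4 = Round(s_3, k_3) = 0xB2
s_5 = Round(s_4, k_4) = 0xFC

0xD1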